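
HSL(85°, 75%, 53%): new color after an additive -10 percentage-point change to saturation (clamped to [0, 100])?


Original S = 75%
Adjustment = -10 percentage points
New S = 75 + (-10) = 65
Clamp to [0, 100] → 65
= HSL(85°, 65%, 53%)


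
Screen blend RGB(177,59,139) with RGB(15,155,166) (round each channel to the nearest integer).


Screen: C = 255 - (255-A)×(255-B)/255, rounded to nearest integer
R: 255 - (255-177)×(255-15)/255 = 255 - 18720/255 ≈ 255 - 73.412 = 181.588 → 182
G: 255 - (255-59)×(255-155)/255 = 255 - 19600/255 ≈ 255 - 76.863 = 178.137 → 178
B: 255 - (255-139)×(255-166)/255 = 255 - 10324/255 ≈ 255 - 40.486 = 214.514 → 215
= RGB(182, 178, 215)


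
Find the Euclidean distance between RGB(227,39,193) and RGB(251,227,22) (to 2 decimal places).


d = √[(R₁-R₂)² + (G₁-G₂)² + (B₁-B₂)²]
d = √[(227-251)² + (39-227)² + (193-22)²]
d = √[576 + 35344 + 29241]
d = √65161
d ≈ 255.27


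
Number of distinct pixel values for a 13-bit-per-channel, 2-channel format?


Total bits = 13 bits/channel × 2 channels = 26 bits
Distinct pixel values = 2^26
= 67,108,864 pixel values


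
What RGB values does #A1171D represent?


A1 → 161 (R)
17 → 23 (G)
1D → 29 (B)
= RGB(161, 23, 29)


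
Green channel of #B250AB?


Color: #B250AB
R = B2 = 178
G = 50 = 80
B = AB = 171
Green = 80


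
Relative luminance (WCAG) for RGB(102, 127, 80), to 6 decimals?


Linearize each channel (sRGB transfer function): c = v/255; c_lin = c/12.92 if c ≤ 0.04045, else ((c+0.055)/1.055)^2.4
  R: 102/255 ≈ 0.400000 > 0.04045 → ((0.400000+0.055)/1.055)^2.4 ≈ 0.132868
  G: 127/255 ≈ 0.498039 > 0.04045 → ((0.498039+0.055)/1.055)^2.4 ≈ 0.212231
  B: 80/255 ≈ 0.313725 > 0.04045 → ((0.313725+0.055)/1.055)^2.4 ≈ 0.080220
R_lin = 0.132868, G_lin = 0.212231, B_lin = 0.080220
L = 0.2126×R + 0.7152×G + 0.0722×B
L = 0.2126×0.132868 + 0.7152×0.212231 + 0.0722×0.080220
L ≈ 0.185827


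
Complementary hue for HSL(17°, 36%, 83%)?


Complement = opposite side of color wheel = hue + 180°
H' = (17 + 180) mod 360 = 197°
S and L unchanged.
= HSL(197°, 36%, 83%)


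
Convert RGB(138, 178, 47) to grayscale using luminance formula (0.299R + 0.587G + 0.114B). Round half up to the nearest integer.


Gray = 0.299×R + 0.587×G + 0.114×B
Gray = 0.299×138 + 0.587×178 + 0.114×47
Gray = 41.262 + 104.486 + 5.358
Gray = 151.106 → round half up → 151
Gray = 151


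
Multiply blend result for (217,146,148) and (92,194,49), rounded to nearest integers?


Multiply: C = A×B/255, rounded to nearest integer
R: 217×92/255 = 19964/255 ≈ 78.290 → 78
G: 146×194/255 = 28324/255 ≈ 111.075 → 111
B: 148×49/255 = 7252/255 ≈ 28.439 → 28
= RGB(78, 111, 28)


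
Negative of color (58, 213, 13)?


Invert: (255-R, 255-G, 255-B)
R: 255-58 = 197
G: 255-213 = 42
B: 255-13 = 242
= RGB(197, 42, 242)


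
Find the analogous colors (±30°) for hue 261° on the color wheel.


Base hue: 261°
Left analog: (261 - 30) mod 360 = 231°
Right analog: (261 + 30) mod 360 = 291°
Analogous hues = 231° and 291°


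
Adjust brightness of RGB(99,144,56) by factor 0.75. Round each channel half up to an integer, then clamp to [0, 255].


Multiply each channel by 0.75, round half up, clamp to [0, 255]
R: 99×0.75 = 74.25 → round → 74
G: 144×0.75 = 108
B: 56×0.75 = 42
= RGB(74, 108, 42)


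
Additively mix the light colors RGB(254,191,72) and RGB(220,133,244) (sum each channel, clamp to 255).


Additive: each channel = min(255, C₁+C₂)
R: 254+220 = 474 → 255
G: 191+133 = 324 → 255
B: 72+244 = 316 → 255
= RGB(255, 255, 255)


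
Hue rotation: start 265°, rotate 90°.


New hue = (H + rotation) mod 360
New hue = (265 + 90) mod 360
= 355 mod 360
= 355°


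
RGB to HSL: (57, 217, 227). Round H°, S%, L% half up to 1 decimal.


Normalize: R'=57/255≈0.2235, G'=217/255≈0.8510, B'=227/255≈0.8902
Max=227/255, Min=57/255, Δ=Max-Min=170/255
L = (Max+Min)/2 = (227+57)/510 = 284/510 = 0.55686… → L = 55.7%
L > 0.5 → S = Δ/(2-Max-Min) = 170/(510-227-57) = 170/226 = 0.75221… → S = 75.2%
(the 1/255 factors cancel in S and H, so raw channel differences can be used)
Max is B' → H = 60 × ((R-G)/Δ + 4) = 60 × ((57-217)/170 + 4)
  -160/170 + 4 = -0.9411… + 4 = 3.0588…
  H = 60 × 3.0588… = 183.529…° → H = 183.5°
= HSL(183.5°, 75.2%, 55.7%)


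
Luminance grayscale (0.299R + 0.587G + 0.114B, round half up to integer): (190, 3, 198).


Gray = 0.299×R + 0.587×G + 0.114×B
Gray = 0.299×190 + 0.587×3 + 0.114×198
Gray = 56.810 + 1.761 + 22.572
Gray = 81.143 → round half up → 81
Gray = 81


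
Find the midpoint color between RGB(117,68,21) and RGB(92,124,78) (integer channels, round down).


Midpoint: each channel = ⌊(C₁+C₂)/2⌋
R: ⌊(117+92)/2⌋ = 104
G: ⌊(68+124)/2⌋ = 96
B: ⌊(21+78)/2⌋ = 49
= RGB(104, 96, 49)


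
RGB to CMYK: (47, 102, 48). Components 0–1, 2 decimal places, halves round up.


R'=47/255≈0.1843, G'=102/255≈0.4000, B'=48/255≈0.1882
K = 1 - max(R',G',B') = 1 - 102/255 = 153/255 = 0.6 → 0.60
(1-R'-K)/(1-K) simplifies to (max-R)/max with max = 102:
C = (102-47)/102 = 55/102 = 0.53921… → 0.54
M = (102-102)/102 = 0/102 = 0 → 0.00
Y = (102-48)/102 = 54/102 = 0.52941… → 0.53
= CMYK(0.54, 0.00, 0.53, 0.60)


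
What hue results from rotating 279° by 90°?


New hue = (H + rotation) mod 360
New hue = (279 + 90) mod 360
= 369 mod 360
= 9°


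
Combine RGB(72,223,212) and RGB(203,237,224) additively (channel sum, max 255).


Additive: each channel = min(255, C₁+C₂)
R: 72+203 = 275 → 255
G: 223+237 = 460 → 255
B: 212+224 = 436 → 255
= RGB(255, 255, 255)


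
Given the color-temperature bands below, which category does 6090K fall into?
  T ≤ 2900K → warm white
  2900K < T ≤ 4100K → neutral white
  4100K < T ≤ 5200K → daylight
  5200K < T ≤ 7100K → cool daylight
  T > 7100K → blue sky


Temperature: 6090K
5200K < 6090K ≤ 7100K → cool daylight
Classification: cool daylight


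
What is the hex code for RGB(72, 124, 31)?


R = 72 → 48 (hex)
G = 124 → 7C (hex)
B = 31 → 1F (hex)
Hex = #487C1F


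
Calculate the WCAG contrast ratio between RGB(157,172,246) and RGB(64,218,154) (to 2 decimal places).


Linearize each sRGB channel c=v/255: c/12.92 if c ≤ 0.04045 else ((c+0.055)/1.055)^2.4
L = 0.2126×R_lin + 0.7152×G_lin + 0.0722×B_lin
Color 1 (157,172,246):
  R=157: 157/255≈0.6157 > 0.04045 → ((0.6157+0.055)/1.055)^2.4 ≈ 0.33716
  G=172: 172/255≈0.6745 > 0.04045 → ((0.6745+0.055)/1.055)^2.4 ≈ 0.41254
  B=246: 246/255≈0.9647 > 0.04045 → ((0.9647+0.055)/1.055)^2.4 ≈ 0.92158
  L1 = 0.2126×0.33716 + 0.7152×0.41254 + 0.0722×0.92158 ≈ 0.43327
Color 2 (64,218,154):
  R=64: 64/255≈0.2510 > 0.04045 → ((0.2510+0.055)/1.055)^2.4 ≈ 0.05127
  G=218: 218/255≈0.8549 > 0.04045 → ((0.8549+0.055)/1.055)^2.4 ≈ 0.70110
  B=154: 154/255≈0.6039 > 0.04045 → ((0.6039+0.055)/1.055)^2.4 ≈ 0.32314
  L2 = 0.2126×0.05127 + 0.7152×0.70110 + 0.0722×0.32314 ≈ 0.53566
Lighter = 0.53566, Darker = 0.43327
Ratio = (L_lighter + 0.05) / (L_darker + 0.05)
Ratio = (0.53566 + 0.05) / (0.43327 + 0.05) = 0.58566 / 0.48327 ≈ 1.2119
Ratio ≈ 1.21:1


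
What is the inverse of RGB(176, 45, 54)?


Invert: (255-R, 255-G, 255-B)
R: 255-176 = 79
G: 255-45 = 210
B: 255-54 = 201
= RGB(79, 210, 201)


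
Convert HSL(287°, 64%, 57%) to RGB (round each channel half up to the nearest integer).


H=287°, S=0.64, L=0.57
C = (1-|2L-1|)×S = (1-|0.14|)×0.64 = 0.5504
H' = H/60 = 287/60 ≈ 4.7833; X = C×(1-|H' mod 2 - 1|) ≈ 0.4311
m = L - C/2 = 0.57 - 0.2752 = 0.2948
Sector ⌊H'⌋ = 4 → (R',G',B') = (≈0.4311, 0.0, 0.5504)
RGB = ((R'+m)×255, (G'+m)×255, (B'+m)×255) = (185.1164, 75.174, 215.526)
Round half up → RGB(185, 75, 216)


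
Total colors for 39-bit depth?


Colors = 2^bits = 2^39
= 549,755,813,888 colors


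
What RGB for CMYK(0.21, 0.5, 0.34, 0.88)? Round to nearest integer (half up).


R = 255 × (1-C) × (1-K) = 255 × 0.79 × 0.12 = 24.174 → 24
G = 255 × (1-M) × (1-K) = 255 × 0.50 × 0.12 = 15.3 → 15
B = 255 × (1-Y) × (1-K) = 255 × 0.66 × 0.12 = 20.196 → 20
= RGB(24, 15, 20)


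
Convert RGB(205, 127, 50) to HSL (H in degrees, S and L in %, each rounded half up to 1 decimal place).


Normalize: R'=205/255≈0.8039, G'=127/255≈0.4980, B'=50/255≈0.1961
Max=205/255, Min=50/255, Δ=Max-Min=155/255
L = (Max+Min)/2 = (205+50)/510 = 255/510 = 0.5 → L = 50.0%
L ≤ 0.5 → S = Δ/(Max+Min) = 155/(205+50) = 155/255 = 0.60784… → S = 60.8%
(the 1/255 factors cancel in S and H, so raw channel differences can be used)
Max is R' → H = 60 × (((G-B)/Δ) mod 6) = 60 × (((127-50)/155) mod 6)
  77/155 = 0.4967…
  H = 60 × 0.4967… = 29.806…° → H = 29.8°
= HSL(29.8°, 60.8%, 50.0%)


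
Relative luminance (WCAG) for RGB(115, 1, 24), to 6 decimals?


Linearize each channel (sRGB transfer function): c = v/255; c_lin = c/12.92 if c ≤ 0.04045, else ((c+0.055)/1.055)^2.4
  R: 115/255 ≈ 0.450980 > 0.04045 → ((0.450980+0.055)/1.055)^2.4 ≈ 0.171441
  G: 1/255 ≈ 0.003922 ≤ 0.04045 → 0.003922/12.92 ≈ 0.000304
  B: 24/255 ≈ 0.094118 > 0.04045 → ((0.094118+0.055)/1.055)^2.4 ≈ 0.009134
R_lin = 0.171441, G_lin = 0.000304, B_lin = 0.009134
L = 0.2126×R + 0.7152×G + 0.0722×B
L = 0.2126×0.171441 + 0.7152×0.000304 + 0.0722×0.009134
L ≈ 0.037325


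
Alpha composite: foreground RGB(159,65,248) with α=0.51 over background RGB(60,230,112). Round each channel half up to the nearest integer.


C = α×F + (1-α)×B, with 1-α = 0.49
R: 0.51×159 + 0.49×60 = 81.09 + 29.40 = 110.49 → 110
G: 0.51×65 + 0.49×230 = 33.15 + 112.70 = 145.85 → 146
B: 0.51×248 + 0.49×112 = 126.48 + 54.88 = 181.36 → 181
= RGB(110, 146, 181)


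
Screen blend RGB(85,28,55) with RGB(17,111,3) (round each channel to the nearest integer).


Screen: C = 255 - (255-A)×(255-B)/255, rounded to nearest integer
R: 255 - (255-85)×(255-17)/255 = 255 - 40460/255 ≈ 255 - 158.667 = 96.333 → 96
G: 255 - (255-28)×(255-111)/255 = 255 - 32688/255 ≈ 255 - 128.188 = 126.812 → 127
B: 255 - (255-55)×(255-3)/255 = 255 - 50400/255 ≈ 255 - 197.647 = 57.353 → 57
= RGB(96, 127, 57)


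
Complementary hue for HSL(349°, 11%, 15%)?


Complement = opposite side of color wheel = hue + 180°
H' = (349 + 180) mod 360 = 169°
S and L unchanged.
= HSL(169°, 11%, 15%)


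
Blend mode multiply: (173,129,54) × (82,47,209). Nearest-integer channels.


Multiply: C = A×B/255, rounded to nearest integer
R: 173×82/255 = 14186/255 ≈ 55.631 → 56
G: 129×47/255 = 6063/255 ≈ 23.776 → 24
B: 54×209/255 = 11286/255 ≈ 44.259 → 44
= RGB(56, 24, 44)


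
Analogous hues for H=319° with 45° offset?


Base hue: 319°
Left analog: (319 - 45) mod 360 = 274°
Right analog: (319 + 45) mod 360 = 4°
Analogous hues = 274° and 4°


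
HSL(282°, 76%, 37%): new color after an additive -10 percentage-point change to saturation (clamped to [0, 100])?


Original S = 76%
Adjustment = -10 percentage points
New S = 76 + (-10) = 66
Clamp to [0, 100] → 66
= HSL(282°, 66%, 37%)


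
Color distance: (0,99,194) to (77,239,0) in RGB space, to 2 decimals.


d = √[(R₁-R₂)² + (G₁-G₂)² + (B₁-B₂)²]
d = √[(0-77)² + (99-239)² + (194-0)²]
d = √[5929 + 19600 + 37636]
d = √63165
d ≈ 251.33


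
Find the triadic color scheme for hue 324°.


Triadic: equally spaced at 120° intervals
H1 = 324°
H2 = (324 + 120) mod 360 = 84°
H3 = (324 + 240) mod 360 = 204°
Triadic = 324°, 84°, 204°


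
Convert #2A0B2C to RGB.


2A → 42 (R)
0B → 11 (G)
2C → 44 (B)
= RGB(42, 11, 44)


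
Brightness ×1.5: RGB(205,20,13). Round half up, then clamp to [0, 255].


Multiply each channel by 1.5, round half up, clamp to [0, 255]
R: 205×1.5 = 307.5 → round → 308 → clamp → 255
G: 20×1.5 = 30
B: 13×1.5 = 19.5 → round → 20
= RGB(255, 30, 20)


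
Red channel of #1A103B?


Color: #1A103B
R = 1A = 26
G = 10 = 16
B = 3B = 59
Red = 26


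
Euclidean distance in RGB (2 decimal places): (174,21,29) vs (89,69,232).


d = √[(R₁-R₂)² + (G₁-G₂)² + (B₁-B₂)²]
d = √[(174-89)² + (21-69)² + (29-232)²]
d = √[7225 + 2304 + 41209]
d = √50738
d ≈ 225.25


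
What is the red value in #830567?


Color: #830567
R = 83 = 131
G = 05 = 5
B = 67 = 103
Red = 131


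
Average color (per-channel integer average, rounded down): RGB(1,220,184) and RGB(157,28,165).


Midpoint: each channel = ⌊(C₁+C₂)/2⌋
R: ⌊(1+157)/2⌋ = 79
G: ⌊(220+28)/2⌋ = 124
B: ⌊(184+165)/2⌋ = 174
= RGB(79, 124, 174)


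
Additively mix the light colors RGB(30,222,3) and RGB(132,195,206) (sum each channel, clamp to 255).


Additive: each channel = min(255, C₁+C₂)
R: 30+132 = 162 → 162
G: 222+195 = 417 → 255
B: 3+206 = 209 → 209
= RGB(162, 255, 209)


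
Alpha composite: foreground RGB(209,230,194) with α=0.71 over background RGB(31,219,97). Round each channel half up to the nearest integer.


C = α×F + (1-α)×B, with 1-α = 0.29
R: 0.71×209 + 0.29×31 = 148.39 + 8.99 = 157.38 → 157
G: 0.71×230 + 0.29×219 = 163.30 + 63.51 = 226.81 → 227
B: 0.71×194 + 0.29×97 = 137.74 + 28.13 = 165.87 → 166
= RGB(157, 227, 166)


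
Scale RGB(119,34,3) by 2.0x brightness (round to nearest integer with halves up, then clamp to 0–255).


Multiply each channel by 2.0, round half up, clamp to [0, 255]
R: 119×2.0 = 238
G: 34×2.0 = 68
B: 3×2.0 = 6
= RGB(238, 68, 6)


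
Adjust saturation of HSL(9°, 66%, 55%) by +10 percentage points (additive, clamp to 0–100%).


Original S = 66%
Adjustment = +10 percentage points
New S = 66 + (10) = 76
Clamp to [0, 100] → 76
= HSL(9°, 76%, 55%)


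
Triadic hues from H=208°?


Triadic: equally spaced at 120° intervals
H1 = 208°
H2 = (208 + 120) mod 360 = 328°
H3 = (208 + 240) mod 360 = 88°
Triadic = 208°, 328°, 88°


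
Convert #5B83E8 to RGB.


5B → 91 (R)
83 → 131 (G)
E8 → 232 (B)
= RGB(91, 131, 232)


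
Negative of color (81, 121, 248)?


Invert: (255-R, 255-G, 255-B)
R: 255-81 = 174
G: 255-121 = 134
B: 255-248 = 7
= RGB(174, 134, 7)


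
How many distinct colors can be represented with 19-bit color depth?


Colors = 2^bits = 2^19
= 524,288 colors


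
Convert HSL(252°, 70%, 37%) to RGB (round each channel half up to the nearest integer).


H=252°, S=0.70, L=0.37
C = (1-|2L-1|)×S = (1-|-0.26|)×0.70 = 0.518
H' = H/60 = 252/60 ≈ 4.2000; X = C×(1-|H' mod 2 - 1|) = 0.1036
m = L - C/2 = 0.37 - 0.259 = 0.111
Sector ⌊H'⌋ = 4 → (R',G',B') = (0.1036, 0.0, 0.518)
RGB = ((R'+m)×255, (G'+m)×255, (B'+m)×255) = (54.723, 28.305, 160.395)
Round half up → RGB(55, 28, 160)


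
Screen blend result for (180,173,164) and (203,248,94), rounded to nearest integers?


Screen: C = 255 - (255-A)×(255-B)/255, rounded to nearest integer
R: 255 - (255-180)×(255-203)/255 = 255 - 3900/255 ≈ 255 - 15.294 = 239.706 → 240
G: 255 - (255-173)×(255-248)/255 = 255 - 574/255 ≈ 255 - 2.251 = 252.749 → 253
B: 255 - (255-164)×(255-94)/255 = 255 - 14651/255 ≈ 255 - 57.455 = 197.545 → 198
= RGB(240, 253, 198)


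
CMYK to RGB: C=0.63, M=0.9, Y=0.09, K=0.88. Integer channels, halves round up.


R = 255 × (1-C) × (1-K) = 255 × 0.37 × 0.12 = 11.322 → 11
G = 255 × (1-M) × (1-K) = 255 × 0.10 × 0.12 = 3.06 → 3
B = 255 × (1-Y) × (1-K) = 255 × 0.91 × 0.12 = 27.846 → 28
= RGB(11, 3, 28)


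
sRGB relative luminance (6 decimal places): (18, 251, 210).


Linearize each channel (sRGB transfer function): c = v/255; c_lin = c/12.92 if c ≤ 0.04045, else ((c+0.055)/1.055)^2.4
  R: 18/255 ≈ 0.070588 > 0.04045 → ((0.070588+0.055)/1.055)^2.4 ≈ 0.006049
  G: 251/255 ≈ 0.984314 > 0.04045 → ((0.984314+0.055)/1.055)^2.4 ≈ 0.964686
  B: 210/255 ≈ 0.823529 > 0.04045 → ((0.823529+0.055)/1.055)^2.4 ≈ 0.644480
R_lin = 0.006049, G_lin = 0.964686, B_lin = 0.644480
L = 0.2126×R + 0.7152×G + 0.0722×B
L = 0.2126×0.006049 + 0.7152×0.964686 + 0.0722×0.644480
L ≈ 0.737761


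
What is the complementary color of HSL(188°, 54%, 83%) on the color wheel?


Complement = opposite side of color wheel = hue + 180°
H' = (188 + 180) mod 360 = 8°
S and L unchanged.
= HSL(8°, 54%, 83%)


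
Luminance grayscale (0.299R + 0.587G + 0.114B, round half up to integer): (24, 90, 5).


Gray = 0.299×R + 0.587×G + 0.114×B
Gray = 0.299×24 + 0.587×90 + 0.114×5
Gray = 7.176 + 52.830 + 0.570
Gray = 60.576 → round half up → 61
Gray = 61


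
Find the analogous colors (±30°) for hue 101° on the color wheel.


Base hue: 101°
Left analog: (101 - 30) mod 360 = 71°
Right analog: (101 + 30) mod 360 = 131°
Analogous hues = 71° and 131°


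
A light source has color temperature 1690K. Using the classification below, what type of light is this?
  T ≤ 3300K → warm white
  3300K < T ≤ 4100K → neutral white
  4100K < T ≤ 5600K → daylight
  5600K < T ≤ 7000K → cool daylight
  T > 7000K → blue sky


Temperature: 1690K
1690K ≤ 3300K → warm white
Classification: warm white


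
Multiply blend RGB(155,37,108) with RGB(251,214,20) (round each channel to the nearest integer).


Multiply: C = A×B/255, rounded to nearest integer
R: 155×251/255 = 38905/255 ≈ 152.569 → 153
G: 37×214/255 = 7918/255 ≈ 31.051 → 31
B: 108×20/255 = 2160/255 ≈ 8.471 → 8
= RGB(153, 31, 8)


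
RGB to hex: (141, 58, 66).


R = 141 → 8D (hex)
G = 58 → 3A (hex)
B = 66 → 42 (hex)
Hex = #8D3A42


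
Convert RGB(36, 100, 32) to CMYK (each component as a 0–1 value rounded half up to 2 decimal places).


R'=36/255≈0.1412, G'=100/255≈0.3922, B'=32/255≈0.1255
K = 1 - max(R',G',B') = 1 - 100/255 = 155/255 = 0.60784… → 0.61
(1-R'-K)/(1-K) simplifies to (max-R)/max with max = 100:
C = (100-36)/100 = 64/100 = 0.64 → 0.64
M = (100-100)/100 = 0/100 = 0 → 0.00
Y = (100-32)/100 = 68/100 = 0.68 → 0.68
= CMYK(0.64, 0.00, 0.68, 0.61)


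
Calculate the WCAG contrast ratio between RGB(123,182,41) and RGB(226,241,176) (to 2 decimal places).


Linearize each sRGB channel c=v/255: c/12.92 if c ≤ 0.04045 else ((c+0.055)/1.055)^2.4
L = 0.2126×R_lin + 0.7152×G_lin + 0.0722×B_lin
Color 1 (123,182,41):
  R=123: 123/255≈0.4824 > 0.04045 → ((0.4824+0.055)/1.055)^2.4 ≈ 0.19807
  G=182: 182/255≈0.7137 > 0.04045 → ((0.7137+0.055)/1.055)^2.4 ≈ 0.46778
  B=41: 41/255≈0.1608 > 0.04045 → ((0.1608+0.055)/1.055)^2.4 ≈ 0.02217
  L1 = 0.2126×0.19807 + 0.7152×0.46778 + 0.0722×0.02217 ≈ 0.37827
Color 2 (226,241,176):
  R=226: 226/255≈0.8863 > 0.04045 → ((0.8863+0.055)/1.055)^2.4 ≈ 0.76052
  G=241: 241/255≈0.9451 > 0.04045 → ((0.9451+0.055)/1.055)^2.4 ≈ 0.87962
  B=176: 176/255≈0.6902 > 0.04045 → ((0.6902+0.055)/1.055)^2.4 ≈ 0.43415
  L2 = 0.2126×0.76052 + 0.7152×0.87962 + 0.0722×0.43415 ≈ 0.82214
Lighter = 0.82214, Darker = 0.37827
Ratio = (L_lighter + 0.05) / (L_darker + 0.05)
Ratio = (0.82214 + 0.05) / (0.37827 + 0.05) = 0.87214 / 0.42827 ≈ 2.0364
Ratio ≈ 2.04:1


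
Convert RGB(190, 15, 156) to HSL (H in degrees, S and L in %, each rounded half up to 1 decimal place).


Normalize: R'=190/255≈0.7451, G'=15/255≈0.0588, B'=156/255≈0.6118
Max=190/255, Min=15/255, Δ=Max-Min=175/255
L = (Max+Min)/2 = (190+15)/510 = 205/510 = 0.40196… → L = 40.2%
L ≤ 0.5 → S = Δ/(Max+Min) = 175/(190+15) = 175/205 = 0.85365… → S = 85.4%
(the 1/255 factors cancel in S and H, so raw channel differences can be used)
Max is R' → H = 60 × (((G-B)/Δ) mod 6) = 60 × (((15-156)/175) mod 6)
  (-141)/175 = -0.8057…; negative, so add 6 → 5.1942…
  H = 60 × 5.1942… = 311.657…° → H = 311.7°
= HSL(311.7°, 85.4%, 40.2%)


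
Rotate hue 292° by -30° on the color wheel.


New hue = (H + rotation) mod 360
New hue = (292 -30) mod 360
= 262 mod 360
= 262°


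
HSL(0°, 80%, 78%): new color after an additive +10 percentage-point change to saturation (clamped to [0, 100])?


Original S = 80%
Adjustment = +10 percentage points
New S = 80 + (10) = 90
Clamp to [0, 100] → 90
= HSL(0°, 90%, 78%)


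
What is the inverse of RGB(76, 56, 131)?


Invert: (255-R, 255-G, 255-B)
R: 255-76 = 179
G: 255-56 = 199
B: 255-131 = 124
= RGB(179, 199, 124)


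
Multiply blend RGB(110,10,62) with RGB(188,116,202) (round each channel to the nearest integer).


Multiply: C = A×B/255, rounded to nearest integer
R: 110×188/255 = 20680/255 ≈ 81.098 → 81
G: 10×116/255 = 1160/255 ≈ 4.549 → 5
B: 62×202/255 = 12524/255 ≈ 49.114 → 49
= RGB(81, 5, 49)


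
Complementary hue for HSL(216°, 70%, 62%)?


Complement = opposite side of color wheel = hue + 180°
H' = (216 + 180) mod 360 = 36°
S and L unchanged.
= HSL(36°, 70%, 62%)


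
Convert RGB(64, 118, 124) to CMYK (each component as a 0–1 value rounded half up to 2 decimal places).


R'=64/255≈0.2510, G'=118/255≈0.4627, B'=124/255≈0.4863
K = 1 - max(R',G',B') = 1 - 124/255 = 131/255 = 0.51372… → 0.51
(1-R'-K)/(1-K) simplifies to (max-R)/max with max = 124:
C = (124-64)/124 = 60/124 = 0.48387… → 0.48
M = (124-118)/124 = 6/124 = 0.04838… → 0.05
Y = (124-124)/124 = 0/124 = 0 → 0.00
= CMYK(0.48, 0.05, 0.00, 0.51)


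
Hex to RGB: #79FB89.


79 → 121 (R)
FB → 251 (G)
89 → 137 (B)
= RGB(121, 251, 137)


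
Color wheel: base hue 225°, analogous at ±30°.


Base hue: 225°
Left analog: (225 - 30) mod 360 = 195°
Right analog: (225 + 30) mod 360 = 255°
Analogous hues = 195° and 255°


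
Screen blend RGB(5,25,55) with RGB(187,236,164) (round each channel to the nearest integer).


Screen: C = 255 - (255-A)×(255-B)/255, rounded to nearest integer
R: 255 - (255-5)×(255-187)/255 = 255 - 17000/255 ≈ 255 - 66.667 = 188.333 → 188
G: 255 - (255-25)×(255-236)/255 = 255 - 4370/255 ≈ 255 - 17.137 = 237.863 → 238
B: 255 - (255-55)×(255-164)/255 = 255 - 18200/255 ≈ 255 - 71.373 = 183.627 → 184
= RGB(188, 238, 184)


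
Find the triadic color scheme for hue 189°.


Triadic: equally spaced at 120° intervals
H1 = 189°
H2 = (189 + 120) mod 360 = 309°
H3 = (189 + 240) mod 360 = 69°
Triadic = 189°, 309°, 69°


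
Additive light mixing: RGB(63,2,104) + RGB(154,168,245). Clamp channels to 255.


Additive: each channel = min(255, C₁+C₂)
R: 63+154 = 217 → 217
G: 2+168 = 170 → 170
B: 104+245 = 349 → 255
= RGB(217, 170, 255)


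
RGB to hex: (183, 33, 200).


R = 183 → B7 (hex)
G = 33 → 21 (hex)
B = 200 → C8 (hex)
Hex = #B721C8


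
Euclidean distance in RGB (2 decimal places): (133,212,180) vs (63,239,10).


d = √[(R₁-R₂)² + (G₁-G₂)² + (B₁-B₂)²]
d = √[(133-63)² + (212-239)² + (180-10)²]
d = √[4900 + 729 + 28900]
d = √34529
d ≈ 185.82


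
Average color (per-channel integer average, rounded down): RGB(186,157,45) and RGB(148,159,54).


Midpoint: each channel = ⌊(C₁+C₂)/2⌋
R: ⌊(186+148)/2⌋ = 167
G: ⌊(157+159)/2⌋ = 158
B: ⌊(45+54)/2⌋ = 49
= RGB(167, 158, 49)


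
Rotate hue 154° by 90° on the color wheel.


New hue = (H + rotation) mod 360
New hue = (154 + 90) mod 360
= 244 mod 360
= 244°


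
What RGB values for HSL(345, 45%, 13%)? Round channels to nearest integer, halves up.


H=345°, S=0.45, L=0.13
C = (1-|2L-1|)×S = (1-|-0.74|)×0.45 = 0.117
H' = H/60 = 345/60 ≈ 5.7500; X = C×(1-|H' mod 2 - 1|) = 0.02925
m = L - C/2 = 0.13 - 0.0585 = 0.0715
Sector ⌊H'⌋ = 5 → (R',G',B') = (0.117, 0.0, 0.02925)
RGB = ((R'+m)×255, (G'+m)×255, (B'+m)×255) = (48.0675, 18.2325, 25.69125)
Round half up → RGB(48, 18, 26)


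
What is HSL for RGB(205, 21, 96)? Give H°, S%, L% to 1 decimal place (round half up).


Normalize: R'=205/255≈0.8039, G'=21/255≈0.0824, B'=96/255≈0.3765
Max=205/255, Min=21/255, Δ=Max-Min=184/255
L = (Max+Min)/2 = (205+21)/510 = 226/510 = 0.44313… → L = 44.3%
L ≤ 0.5 → S = Δ/(Max+Min) = 184/(205+21) = 184/226 = 0.81415… → S = 81.4%
(the 1/255 factors cancel in S and H, so raw channel differences can be used)
Max is R' → H = 60 × (((G-B)/Δ) mod 6) = 60 × (((21-96)/184) mod 6)
  (-75)/184 = -0.4076…; negative, so add 6 → 5.5923…
  H = 60 × 5.5923… = 335.543…° → H = 335.5°
= HSL(335.5°, 81.4%, 44.3%)


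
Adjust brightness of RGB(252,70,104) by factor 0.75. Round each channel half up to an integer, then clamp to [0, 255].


Multiply each channel by 0.75, round half up, clamp to [0, 255]
R: 252×0.75 = 189
G: 70×0.75 = 52.5 → round → 53
B: 104×0.75 = 78
= RGB(189, 53, 78)


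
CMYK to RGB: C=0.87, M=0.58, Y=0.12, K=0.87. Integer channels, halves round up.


R = 255 × (1-C) × (1-K) = 255 × 0.13 × 0.13 = 4.3095 → 4
G = 255 × (1-M) × (1-K) = 255 × 0.42 × 0.13 = 13.923 → 14
B = 255 × (1-Y) × (1-K) = 255 × 0.88 × 0.13 = 29.172 → 29
= RGB(4, 14, 29)


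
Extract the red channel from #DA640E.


Color: #DA640E
R = DA = 218
G = 64 = 100
B = 0E = 14
Red = 218


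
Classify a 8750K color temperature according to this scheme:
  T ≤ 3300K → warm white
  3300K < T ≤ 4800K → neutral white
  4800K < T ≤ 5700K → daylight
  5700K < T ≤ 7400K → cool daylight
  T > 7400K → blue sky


Temperature: 8750K
8750K > 7400K → blue sky
Classification: blue sky


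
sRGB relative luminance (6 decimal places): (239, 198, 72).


Linearize each channel (sRGB transfer function): c = v/255; c_lin = c/12.92 if c ≤ 0.04045, else ((c+0.055)/1.055)^2.4
  R: 239/255 ≈ 0.937255 > 0.04045 → ((0.937255+0.055)/1.055)^2.4 ≈ 0.863157
  G: 198/255 ≈ 0.776471 > 0.04045 → ((0.776471+0.055)/1.055)^2.4 ≈ 0.564712
  B: 72/255 ≈ 0.282353 > 0.04045 → ((0.282353+0.055)/1.055)^2.4 ≈ 0.064803
R_lin = 0.863157, G_lin = 0.564712, B_lin = 0.064803
L = 0.2126×R + 0.7152×G + 0.0722×B
L = 0.2126×0.863157 + 0.7152×0.564712 + 0.0722×0.064803
L ≈ 0.592068


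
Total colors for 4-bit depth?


Colors = 2^bits = 2^4
= 16 colors


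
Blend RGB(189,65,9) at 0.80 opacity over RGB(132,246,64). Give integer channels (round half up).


C = α×F + (1-α)×B, with 1-α = 0.20
R: 0.80×189 + 0.20×132 = 151.20 + 26.40 = 177.60 → 178
G: 0.80×65 + 0.20×246 = 52.00 + 49.20 = 101.20 → 101
B: 0.80×9 + 0.20×64 = 7.20 + 12.80 = 20.00 → 20
= RGB(178, 101, 20)


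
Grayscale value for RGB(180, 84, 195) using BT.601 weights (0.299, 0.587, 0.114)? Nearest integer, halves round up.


Gray = 0.299×R + 0.587×G + 0.114×B
Gray = 0.299×180 + 0.587×84 + 0.114×195
Gray = 53.820 + 49.308 + 22.230
Gray = 125.358 → round half up → 125
Gray = 125


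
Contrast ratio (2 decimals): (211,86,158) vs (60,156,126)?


Linearize each sRGB channel c=v/255: c/12.92 if c ≤ 0.04045 else ((c+0.055)/1.055)^2.4
L = 0.2126×R_lin + 0.7152×G_lin + 0.0722×B_lin
Color 1 (211,86,158):
  R=211: 211/255≈0.8275 > 0.04045 → ((0.8275+0.055)/1.055)^2.4 ≈ 0.65141
  G=86: 86/255≈0.3373 > 0.04045 → ((0.3373+0.055)/1.055)^2.4 ≈ 0.09306
  B=158: 158/255≈0.6196 > 0.04045 → ((0.6196+0.055)/1.055)^2.4 ≈ 0.34191
  L1 = 0.2126×0.65141 + 0.7152×0.09306 + 0.0722×0.34191 ≈ 0.22973
Color 2 (60,156,126):
  R=60: 60/255≈0.2353 > 0.04045 → ((0.2353+0.055)/1.055)^2.4 ≈ 0.04519
  G=156: 156/255≈0.6118 > 0.04045 → ((0.6118+0.055)/1.055)^2.4 ≈ 0.33245
  B=126: 126/255≈0.4941 > 0.04045 → ((0.4941+0.055)/1.055)^2.4 ≈ 0.20864
  L2 = 0.2126×0.04519 + 0.7152×0.33245 + 0.0722×0.20864 ≈ 0.26244
Lighter = 0.26244, Darker = 0.22973
Ratio = (L_lighter + 0.05) / (L_darker + 0.05)
Ratio = (0.26244 + 0.05) / (0.22973 + 0.05) = 0.31244 / 0.27973 ≈ 1.1169
Ratio ≈ 1.12:1


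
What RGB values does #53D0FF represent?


53 → 83 (R)
D0 → 208 (G)
FF → 255 (B)
= RGB(83, 208, 255)


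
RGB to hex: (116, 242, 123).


R = 116 → 74 (hex)
G = 242 → F2 (hex)
B = 123 → 7B (hex)
Hex = #74F27B


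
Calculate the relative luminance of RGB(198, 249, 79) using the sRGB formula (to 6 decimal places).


Linearize each channel (sRGB transfer function): c = v/255; c_lin = c/12.92 if c ≤ 0.04045, else ((c+0.055)/1.055)^2.4
  R: 198/255 ≈ 0.776471 > 0.04045 → ((0.776471+0.055)/1.055)^2.4 ≈ 0.564712
  G: 249/255 ≈ 0.976471 > 0.04045 → ((0.976471+0.055)/1.055)^2.4 ≈ 0.947307
  B: 79/255 ≈ 0.309804 > 0.04045 → ((0.309804+0.055)/1.055)^2.4 ≈ 0.078187
R_lin = 0.564712, G_lin = 0.947307, B_lin = 0.078187
L = 0.2126×R + 0.7152×G + 0.0722×B
L = 0.2126×0.564712 + 0.7152×0.947307 + 0.0722×0.078187
L ≈ 0.803216


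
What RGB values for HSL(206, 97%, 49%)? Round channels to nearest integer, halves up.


H=206°, S=0.97, L=0.49
C = (1-|2L-1|)×S = (1-|-0.02|)×0.97 = 0.9506
H' = H/60 = 206/60 ≈ 3.4333; X = C×(1-|H' mod 2 - 1|) ≈ 0.5387
m = L - C/2 = 0.49 - 0.4753 = 0.0147
Sector ⌊H'⌋ = 3 → (R',G',B') = (0.0, ≈0.5387, 0.9506)
RGB = ((R'+m)×255, (G'+m)×255, (B'+m)×255) = (3.7485, 141.1102, 246.1515)
Round half up → RGB(4, 141, 246)


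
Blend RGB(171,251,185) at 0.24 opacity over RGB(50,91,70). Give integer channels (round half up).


C = α×F + (1-α)×B, with 1-α = 0.76
R: 0.24×171 + 0.76×50 = 41.04 + 38.00 = 79.04 → 79
G: 0.24×251 + 0.76×91 = 60.24 + 69.16 = 129.40 → 129
B: 0.24×185 + 0.76×70 = 44.40 + 53.20 = 97.60 → 98
= RGB(79, 129, 98)


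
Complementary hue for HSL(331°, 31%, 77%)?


Complement = opposite side of color wheel = hue + 180°
H' = (331 + 180) mod 360 = 151°
S and L unchanged.
= HSL(151°, 31%, 77%)


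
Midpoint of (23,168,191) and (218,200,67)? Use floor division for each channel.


Midpoint: each channel = ⌊(C₁+C₂)/2⌋
R: ⌊(23+218)/2⌋ = 120
G: ⌊(168+200)/2⌋ = 184
B: ⌊(191+67)/2⌋ = 129
= RGB(120, 184, 129)


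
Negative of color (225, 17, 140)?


Invert: (255-R, 255-G, 255-B)
R: 255-225 = 30
G: 255-17 = 238
B: 255-140 = 115
= RGB(30, 238, 115)


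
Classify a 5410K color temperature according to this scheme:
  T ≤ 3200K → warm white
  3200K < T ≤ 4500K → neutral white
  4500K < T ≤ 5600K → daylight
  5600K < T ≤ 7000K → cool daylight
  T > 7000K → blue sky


Temperature: 5410K
4500K < 5410K ≤ 5600K → daylight
Classification: daylight


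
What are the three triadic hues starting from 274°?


Triadic: equally spaced at 120° intervals
H1 = 274°
H2 = (274 + 120) mod 360 = 34°
H3 = (274 + 240) mod 360 = 154°
Triadic = 274°, 34°, 154°


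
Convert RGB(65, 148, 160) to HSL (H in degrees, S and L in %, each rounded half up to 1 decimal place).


Normalize: R'=65/255≈0.2549, G'=148/255≈0.5804, B'=160/255≈0.6275
Max=160/255, Min=65/255, Δ=Max-Min=95/255
L = (Max+Min)/2 = (160+65)/510 = 225/510 = 0.44117… → L = 44.1%
L ≤ 0.5 → S = Δ/(Max+Min) = 95/(160+65) = 95/225 = 0.42222… → S = 42.2%
(the 1/255 factors cancel in S and H, so raw channel differences can be used)
Max is B' → H = 60 × ((R-G)/Δ + 4) = 60 × ((65-148)/95 + 4)
  -83/95 + 4 = -0.8736… + 4 = 3.1263…
  H = 60 × 3.1263… = 187.578…° → H = 187.6°
= HSL(187.6°, 42.2%, 44.1%)


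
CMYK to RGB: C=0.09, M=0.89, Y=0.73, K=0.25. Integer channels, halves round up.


R = 255 × (1-C) × (1-K) = 255 × 0.91 × 0.75 = 174.0375 → 174
G = 255 × (1-M) × (1-K) = 255 × 0.11 × 0.75 = 21.0375 → 21
B = 255 × (1-Y) × (1-K) = 255 × 0.27 × 0.75 = 51.6375 → 52
= RGB(174, 21, 52)


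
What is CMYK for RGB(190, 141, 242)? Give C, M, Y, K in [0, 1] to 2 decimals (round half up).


R'=190/255≈0.7451, G'=141/255≈0.5529, B'=242/255≈0.9490
K = 1 - max(R',G',B') = 1 - 242/255 = 13/255 = 0.05098… → 0.05
(1-R'-K)/(1-K) simplifies to (max-R)/max with max = 242:
C = (242-190)/242 = 52/242 = 0.21487… → 0.21
M = (242-141)/242 = 101/242 = 0.41735… → 0.42
Y = (242-242)/242 = 0/242 = 0 → 0.00
= CMYK(0.21, 0.42, 0.00, 0.05)


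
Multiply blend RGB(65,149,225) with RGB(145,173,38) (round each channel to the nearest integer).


Multiply: C = A×B/255, rounded to nearest integer
R: 65×145/255 = 9425/255 ≈ 36.961 → 37
G: 149×173/255 = 25777/255 ≈ 101.086 → 101
B: 225×38/255 = 8550/255 ≈ 33.529 → 34
= RGB(37, 101, 34)


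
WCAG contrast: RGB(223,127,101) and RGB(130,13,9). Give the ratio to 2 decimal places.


Linearize each sRGB channel c=v/255: c/12.92 if c ≤ 0.04045 else ((c+0.055)/1.055)^2.4
L = 0.2126×R_lin + 0.7152×G_lin + 0.0722×B_lin
Color 1 (223,127,101):
  R=223: 223/255≈0.8745 > 0.04045 → ((0.8745+0.055)/1.055)^2.4 ≈ 0.73791
  G=127: 127/255≈0.4980 > 0.04045 → ((0.4980+0.055)/1.055)^2.4 ≈ 0.21223
  B=101: 101/255≈0.3961 > 0.04045 → ((0.3961+0.055)/1.055)^2.4 ≈ 0.13014
  L1 = 0.2126×0.73791 + 0.7152×0.21223 + 0.0722×0.13014 ≈ 0.31806
Color 2 (130,13,9):
  R=130: 130/255≈0.5098 > 0.04045 → ((0.5098+0.055)/1.055)^2.4 ≈ 0.22323
  G=13: 13/255≈0.0510 > 0.04045 → ((0.0510+0.055)/1.055)^2.4 ≈ 0.00402
  B=9: 9/255≈0.0353 ≤ 0.04045 → 0.0353/12.92 ≈ 0.00273
  L2 = 0.2126×0.22323 + 0.7152×0.00402 + 0.0722×0.00273 ≈ 0.05053
Lighter = 0.31806, Darker = 0.05053
Ratio = (L_lighter + 0.05) / (L_darker + 0.05)
Ratio = (0.31806 + 0.05) / (0.05053 + 0.05) = 0.36806 / 0.10053 ≈ 3.6611
Ratio ≈ 3.66:1


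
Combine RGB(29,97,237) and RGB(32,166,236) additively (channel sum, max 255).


Additive: each channel = min(255, C₁+C₂)
R: 29+32 = 61 → 61
G: 97+166 = 263 → 255
B: 237+236 = 473 → 255
= RGB(61, 255, 255)


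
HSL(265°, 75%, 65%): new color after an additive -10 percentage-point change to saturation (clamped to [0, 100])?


Original S = 75%
Adjustment = -10 percentage points
New S = 75 + (-10) = 65
Clamp to [0, 100] → 65
= HSL(265°, 65%, 65%)


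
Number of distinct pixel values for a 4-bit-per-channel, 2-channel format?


Total bits = 4 bits/channel × 2 channels = 8 bits
Distinct pixel values = 2^8
= 256 pixel values


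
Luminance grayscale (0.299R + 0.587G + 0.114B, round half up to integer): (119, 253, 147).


Gray = 0.299×R + 0.587×G + 0.114×B
Gray = 0.299×119 + 0.587×253 + 0.114×147
Gray = 35.581 + 148.511 + 16.758
Gray = 200.850 → round half up → 201
Gray = 201


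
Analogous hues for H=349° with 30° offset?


Base hue: 349°
Left analog: (349 - 30) mod 360 = 319°
Right analog: (349 + 30) mod 360 = 19°
Analogous hues = 319° and 19°


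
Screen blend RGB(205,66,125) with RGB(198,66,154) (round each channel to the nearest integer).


Screen: C = 255 - (255-A)×(255-B)/255, rounded to nearest integer
R: 255 - (255-205)×(255-198)/255 = 255 - 2850/255 ≈ 255 - 11.176 = 243.824 → 244
G: 255 - (255-66)×(255-66)/255 = 255 - 35721/255 ≈ 255 - 140.082 = 114.918 → 115
B: 255 - (255-125)×(255-154)/255 = 255 - 13130/255 ≈ 255 - 51.490 = 203.510 → 204
= RGB(244, 115, 204)


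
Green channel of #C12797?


Color: #C12797
R = C1 = 193
G = 27 = 39
B = 97 = 151
Green = 39


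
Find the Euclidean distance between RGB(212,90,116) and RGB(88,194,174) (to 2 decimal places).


d = √[(R₁-R₂)² + (G₁-G₂)² + (B₁-B₂)²]
d = √[(212-88)² + (90-194)² + (116-174)²]
d = √[15376 + 10816 + 3364]
d = √29556
d ≈ 171.92


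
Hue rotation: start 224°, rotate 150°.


New hue = (H + rotation) mod 360
New hue = (224 + 150) mod 360
= 374 mod 360
= 14°


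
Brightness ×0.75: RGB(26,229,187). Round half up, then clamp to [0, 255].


Multiply each channel by 0.75, round half up, clamp to [0, 255]
R: 26×0.75 = 19.5 → round → 20
G: 229×0.75 = 171.75 → round → 172
B: 187×0.75 = 140.25 → round → 140
= RGB(20, 172, 140)


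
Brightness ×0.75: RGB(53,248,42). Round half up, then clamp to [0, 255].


Multiply each channel by 0.75, round half up, clamp to [0, 255]
R: 53×0.75 = 39.75 → round → 40
G: 248×0.75 = 186
B: 42×0.75 = 31.5 → round → 32
= RGB(40, 186, 32)


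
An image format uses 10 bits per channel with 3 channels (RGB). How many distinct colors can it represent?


Total bits = 10 bits/channel × 3 channels = 30 bits
Distinct colors = 2^30
= 1,073,741,824 colors


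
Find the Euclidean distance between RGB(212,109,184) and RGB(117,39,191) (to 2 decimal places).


d = √[(R₁-R₂)² + (G₁-G₂)² + (B₁-B₂)²]
d = √[(212-117)² + (109-39)² + (184-191)²]
d = √[9025 + 4900 + 49]
d = √13974
d ≈ 118.21


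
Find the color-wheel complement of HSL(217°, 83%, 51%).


Complement = opposite side of color wheel = hue + 180°
H' = (217 + 180) mod 360 = 37°
S and L unchanged.
= HSL(37°, 83%, 51%)


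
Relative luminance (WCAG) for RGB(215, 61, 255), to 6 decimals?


Linearize each channel (sRGB transfer function): c = v/255; c_lin = c/12.92 if c ≤ 0.04045, else ((c+0.055)/1.055)^2.4
  R: 215/255 ≈ 0.843137 > 0.04045 → ((0.843137+0.055)/1.055)^2.4 ≈ 0.679542
  G: 61/255 ≈ 0.239216 > 0.04045 → ((0.239216+0.055)/1.055)^2.4 ≈ 0.046665
  B: 255/255 ≈ 1.000000 > 0.04045 → ((1.000000+0.055)/1.055)^2.4 ≈ 1.000000
R_lin = 0.679542, G_lin = 0.046665, B_lin = 1.000000
L = 0.2126×R + 0.7152×G + 0.0722×B
L = 0.2126×0.679542 + 0.7152×0.046665 + 0.0722×1.000000
L ≈ 0.250046


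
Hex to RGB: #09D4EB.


09 → 9 (R)
D4 → 212 (G)
EB → 235 (B)
= RGB(9, 212, 235)


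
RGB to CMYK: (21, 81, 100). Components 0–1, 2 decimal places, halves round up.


R'=21/255≈0.0824, G'=81/255≈0.3176, B'=100/255≈0.3922
K = 1 - max(R',G',B') = 1 - 100/255 = 155/255 = 0.60784… → 0.61
(1-R'-K)/(1-K) simplifies to (max-R)/max with max = 100:
C = (100-21)/100 = 79/100 = 0.79 → 0.79
M = (100-81)/100 = 19/100 = 0.19 → 0.19
Y = (100-100)/100 = 0/100 = 0 → 0.00
= CMYK(0.79, 0.19, 0.00, 0.61)


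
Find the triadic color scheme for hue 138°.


Triadic: equally spaced at 120° intervals
H1 = 138°
H2 = (138 + 120) mod 360 = 258°
H3 = (138 + 240) mod 360 = 18°
Triadic = 138°, 258°, 18°


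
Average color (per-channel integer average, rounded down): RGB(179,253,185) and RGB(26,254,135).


Midpoint: each channel = ⌊(C₁+C₂)/2⌋
R: ⌊(179+26)/2⌋ = 102
G: ⌊(253+254)/2⌋ = 253
B: ⌊(185+135)/2⌋ = 160
= RGB(102, 253, 160)


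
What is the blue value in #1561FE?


Color: #1561FE
R = 15 = 21
G = 61 = 97
B = FE = 254
Blue = 254


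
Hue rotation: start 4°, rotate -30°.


New hue = (H + rotation) mod 360
New hue = (4 -30) mod 360
= -26 mod 360
= 334°


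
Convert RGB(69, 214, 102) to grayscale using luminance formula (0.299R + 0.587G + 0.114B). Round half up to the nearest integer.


Gray = 0.299×R + 0.587×G + 0.114×B
Gray = 0.299×69 + 0.587×214 + 0.114×102
Gray = 20.631 + 125.618 + 11.628
Gray = 157.877 → round half up → 158
Gray = 158


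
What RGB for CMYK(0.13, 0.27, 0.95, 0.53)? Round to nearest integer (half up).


R = 255 × (1-C) × (1-K) = 255 × 0.87 × 0.47 = 104.2695 → 104
G = 255 × (1-M) × (1-K) = 255 × 0.73 × 0.47 = 87.4905 → 87
B = 255 × (1-Y) × (1-K) = 255 × 0.05 × 0.47 = 5.9925 → 6
= RGB(104, 87, 6)


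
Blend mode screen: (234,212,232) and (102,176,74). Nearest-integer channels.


Screen: C = 255 - (255-A)×(255-B)/255, rounded to nearest integer
R: 255 - (255-234)×(255-102)/255 = 255 - 3213/255 ≈ 255 - 12.600 = 242.400 → 242
G: 255 - (255-212)×(255-176)/255 = 255 - 3397/255 ≈ 255 - 13.322 = 241.678 → 242
B: 255 - (255-232)×(255-74)/255 = 255 - 4163/255 ≈ 255 - 16.325 = 238.675 → 239
= RGB(242, 242, 239)


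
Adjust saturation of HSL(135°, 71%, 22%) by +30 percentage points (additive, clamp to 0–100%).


Original S = 71%
Adjustment = +30 percentage points
New S = 71 + (30) = 101
Clamp to [0, 100] → 100
= HSL(135°, 100%, 22%)


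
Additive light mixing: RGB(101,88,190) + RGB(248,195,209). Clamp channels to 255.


Additive: each channel = min(255, C₁+C₂)
R: 101+248 = 349 → 255
G: 88+195 = 283 → 255
B: 190+209 = 399 → 255
= RGB(255, 255, 255)
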